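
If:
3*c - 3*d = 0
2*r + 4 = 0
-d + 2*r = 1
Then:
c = -5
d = -5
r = -2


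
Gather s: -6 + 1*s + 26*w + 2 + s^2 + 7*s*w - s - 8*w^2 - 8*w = s^2 + 7*s*w - 8*w^2 + 18*w - 4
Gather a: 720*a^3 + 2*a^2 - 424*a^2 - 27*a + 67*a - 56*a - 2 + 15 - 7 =720*a^3 - 422*a^2 - 16*a + 6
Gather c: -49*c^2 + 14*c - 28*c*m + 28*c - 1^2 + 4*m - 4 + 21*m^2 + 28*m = -49*c^2 + c*(42 - 28*m) + 21*m^2 + 32*m - 5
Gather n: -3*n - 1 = -3*n - 1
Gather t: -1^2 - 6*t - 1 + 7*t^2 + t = 7*t^2 - 5*t - 2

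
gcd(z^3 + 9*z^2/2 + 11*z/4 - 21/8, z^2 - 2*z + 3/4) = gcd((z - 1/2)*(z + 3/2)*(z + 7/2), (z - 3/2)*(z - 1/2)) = z - 1/2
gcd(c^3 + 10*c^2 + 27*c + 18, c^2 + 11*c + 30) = c + 6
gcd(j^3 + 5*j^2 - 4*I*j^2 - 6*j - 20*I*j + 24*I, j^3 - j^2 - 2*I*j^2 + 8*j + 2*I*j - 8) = j^2 + j*(-1 - 4*I) + 4*I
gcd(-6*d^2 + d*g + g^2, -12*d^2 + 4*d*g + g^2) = 2*d - g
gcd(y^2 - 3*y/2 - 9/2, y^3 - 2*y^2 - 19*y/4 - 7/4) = 1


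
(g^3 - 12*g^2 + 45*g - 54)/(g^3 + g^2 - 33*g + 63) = (g - 6)/(g + 7)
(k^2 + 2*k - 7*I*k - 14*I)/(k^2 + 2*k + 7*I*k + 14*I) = (k - 7*I)/(k + 7*I)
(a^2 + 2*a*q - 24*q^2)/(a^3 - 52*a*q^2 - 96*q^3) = (-a + 4*q)/(-a^2 + 6*a*q + 16*q^2)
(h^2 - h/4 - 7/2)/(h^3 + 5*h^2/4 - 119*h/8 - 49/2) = 2*(h - 2)/(2*h^2 - h - 28)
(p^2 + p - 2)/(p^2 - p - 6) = (p - 1)/(p - 3)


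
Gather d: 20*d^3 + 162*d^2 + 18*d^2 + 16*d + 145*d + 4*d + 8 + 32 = 20*d^3 + 180*d^2 + 165*d + 40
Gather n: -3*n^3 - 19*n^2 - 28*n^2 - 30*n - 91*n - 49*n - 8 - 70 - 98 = -3*n^3 - 47*n^2 - 170*n - 176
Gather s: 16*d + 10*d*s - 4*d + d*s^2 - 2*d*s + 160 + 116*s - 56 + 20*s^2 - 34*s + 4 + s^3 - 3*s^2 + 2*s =12*d + s^3 + s^2*(d + 17) + s*(8*d + 84) + 108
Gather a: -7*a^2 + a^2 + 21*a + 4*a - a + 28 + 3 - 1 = -6*a^2 + 24*a + 30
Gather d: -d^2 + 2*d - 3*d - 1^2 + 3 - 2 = -d^2 - d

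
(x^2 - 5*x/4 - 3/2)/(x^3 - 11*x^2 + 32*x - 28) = (x + 3/4)/(x^2 - 9*x + 14)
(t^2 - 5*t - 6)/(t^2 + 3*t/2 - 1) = 2*(t^2 - 5*t - 6)/(2*t^2 + 3*t - 2)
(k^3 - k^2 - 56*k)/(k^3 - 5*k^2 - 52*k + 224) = k/(k - 4)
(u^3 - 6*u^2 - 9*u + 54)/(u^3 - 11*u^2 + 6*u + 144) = (u - 3)/(u - 8)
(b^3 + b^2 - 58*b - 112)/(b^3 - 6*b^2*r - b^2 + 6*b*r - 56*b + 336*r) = (-b - 2)/(-b + 6*r)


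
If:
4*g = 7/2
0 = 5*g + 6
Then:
No Solution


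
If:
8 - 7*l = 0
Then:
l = 8/7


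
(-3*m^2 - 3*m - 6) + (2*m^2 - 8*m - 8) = -m^2 - 11*m - 14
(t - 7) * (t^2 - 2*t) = t^3 - 9*t^2 + 14*t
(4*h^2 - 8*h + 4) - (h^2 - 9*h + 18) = 3*h^2 + h - 14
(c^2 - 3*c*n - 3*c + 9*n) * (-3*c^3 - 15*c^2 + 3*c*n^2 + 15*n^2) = -3*c^5 + 9*c^4*n - 6*c^4 + 3*c^3*n^2 + 18*c^3*n + 45*c^3 - 9*c^2*n^3 + 6*c^2*n^2 - 135*c^2*n - 18*c*n^3 - 45*c*n^2 + 135*n^3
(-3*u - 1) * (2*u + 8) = -6*u^2 - 26*u - 8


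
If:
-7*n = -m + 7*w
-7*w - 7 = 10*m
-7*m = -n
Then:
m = 7/38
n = 49/38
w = -24/19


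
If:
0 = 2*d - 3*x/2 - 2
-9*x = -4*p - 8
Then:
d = 3*x/4 + 1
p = 9*x/4 - 2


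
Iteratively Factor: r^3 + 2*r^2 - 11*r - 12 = (r + 4)*(r^2 - 2*r - 3) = (r + 1)*(r + 4)*(r - 3)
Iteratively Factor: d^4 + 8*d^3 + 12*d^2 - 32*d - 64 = (d + 4)*(d^3 + 4*d^2 - 4*d - 16) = (d - 2)*(d + 4)*(d^2 + 6*d + 8) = (d - 2)*(d + 2)*(d + 4)*(d + 4)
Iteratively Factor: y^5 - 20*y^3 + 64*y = (y)*(y^4 - 20*y^2 + 64) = y*(y - 4)*(y^3 + 4*y^2 - 4*y - 16) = y*(y - 4)*(y - 2)*(y^2 + 6*y + 8) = y*(y - 4)*(y - 2)*(y + 2)*(y + 4)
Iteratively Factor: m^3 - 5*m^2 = (m - 5)*(m^2) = m*(m - 5)*(m)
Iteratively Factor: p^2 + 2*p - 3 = (p - 1)*(p + 3)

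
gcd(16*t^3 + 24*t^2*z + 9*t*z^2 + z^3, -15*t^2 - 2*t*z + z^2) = 1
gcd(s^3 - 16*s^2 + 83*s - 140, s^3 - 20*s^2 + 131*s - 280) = s^2 - 12*s + 35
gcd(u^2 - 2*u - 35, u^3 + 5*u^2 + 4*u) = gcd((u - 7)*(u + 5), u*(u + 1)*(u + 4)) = 1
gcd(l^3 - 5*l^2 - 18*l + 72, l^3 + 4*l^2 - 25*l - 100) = l + 4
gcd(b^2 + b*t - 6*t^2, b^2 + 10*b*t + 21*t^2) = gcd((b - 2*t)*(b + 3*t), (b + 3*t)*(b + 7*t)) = b + 3*t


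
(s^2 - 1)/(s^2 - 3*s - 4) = (s - 1)/(s - 4)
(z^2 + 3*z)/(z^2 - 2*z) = (z + 3)/(z - 2)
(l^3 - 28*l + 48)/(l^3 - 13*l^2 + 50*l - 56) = (l + 6)/(l - 7)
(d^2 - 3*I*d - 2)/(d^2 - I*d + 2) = (d - I)/(d + I)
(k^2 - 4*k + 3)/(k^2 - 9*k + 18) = (k - 1)/(k - 6)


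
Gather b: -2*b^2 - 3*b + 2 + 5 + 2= -2*b^2 - 3*b + 9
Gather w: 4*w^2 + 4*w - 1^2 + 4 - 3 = 4*w^2 + 4*w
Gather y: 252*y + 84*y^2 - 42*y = 84*y^2 + 210*y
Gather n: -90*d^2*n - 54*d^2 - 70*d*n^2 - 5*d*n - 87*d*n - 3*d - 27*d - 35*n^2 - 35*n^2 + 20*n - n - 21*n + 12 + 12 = -54*d^2 - 30*d + n^2*(-70*d - 70) + n*(-90*d^2 - 92*d - 2) + 24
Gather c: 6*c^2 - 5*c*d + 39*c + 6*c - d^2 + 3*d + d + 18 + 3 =6*c^2 + c*(45 - 5*d) - d^2 + 4*d + 21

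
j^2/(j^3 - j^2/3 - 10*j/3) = 3*j/(3*j^2 - j - 10)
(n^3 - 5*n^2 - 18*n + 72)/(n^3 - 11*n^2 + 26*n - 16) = (n^3 - 5*n^2 - 18*n + 72)/(n^3 - 11*n^2 + 26*n - 16)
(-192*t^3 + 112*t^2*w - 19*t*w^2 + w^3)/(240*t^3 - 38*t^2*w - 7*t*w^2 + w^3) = (-24*t^2 + 11*t*w - w^2)/(30*t^2 - t*w - w^2)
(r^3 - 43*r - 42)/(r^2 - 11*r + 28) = (r^2 + 7*r + 6)/(r - 4)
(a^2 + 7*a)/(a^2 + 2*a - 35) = a/(a - 5)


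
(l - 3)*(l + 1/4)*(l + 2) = l^3 - 3*l^2/4 - 25*l/4 - 3/2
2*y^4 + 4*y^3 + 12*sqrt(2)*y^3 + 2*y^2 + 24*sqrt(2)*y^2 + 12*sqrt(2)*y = y*(y + 6*sqrt(2))*(sqrt(2)*y + sqrt(2))^2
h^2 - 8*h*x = h*(h - 8*x)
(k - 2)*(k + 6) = k^2 + 4*k - 12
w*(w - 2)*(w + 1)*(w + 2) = w^4 + w^3 - 4*w^2 - 4*w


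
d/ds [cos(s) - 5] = -sin(s)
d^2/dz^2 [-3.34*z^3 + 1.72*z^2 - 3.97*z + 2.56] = 3.44 - 20.04*z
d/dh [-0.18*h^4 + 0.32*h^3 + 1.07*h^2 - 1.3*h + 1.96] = -0.72*h^3 + 0.96*h^2 + 2.14*h - 1.3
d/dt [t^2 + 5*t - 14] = 2*t + 5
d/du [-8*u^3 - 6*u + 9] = -24*u^2 - 6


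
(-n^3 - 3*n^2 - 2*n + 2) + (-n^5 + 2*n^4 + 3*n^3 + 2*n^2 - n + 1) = -n^5 + 2*n^4 + 2*n^3 - n^2 - 3*n + 3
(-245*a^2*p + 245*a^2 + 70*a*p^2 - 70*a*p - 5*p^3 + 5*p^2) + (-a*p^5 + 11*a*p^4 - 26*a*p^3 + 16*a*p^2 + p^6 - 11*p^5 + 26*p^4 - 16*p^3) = -245*a^2*p + 245*a^2 - a*p^5 + 11*a*p^4 - 26*a*p^3 + 86*a*p^2 - 70*a*p + p^6 - 11*p^5 + 26*p^4 - 21*p^3 + 5*p^2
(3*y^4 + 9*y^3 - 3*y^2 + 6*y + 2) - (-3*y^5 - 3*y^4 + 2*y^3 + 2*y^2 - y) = 3*y^5 + 6*y^4 + 7*y^3 - 5*y^2 + 7*y + 2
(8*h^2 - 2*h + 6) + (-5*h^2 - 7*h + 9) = 3*h^2 - 9*h + 15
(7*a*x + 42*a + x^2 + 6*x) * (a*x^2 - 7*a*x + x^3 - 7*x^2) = 7*a^2*x^3 - 7*a^2*x^2 - 294*a^2*x + 8*a*x^4 - 8*a*x^3 - 336*a*x^2 + x^5 - x^4 - 42*x^3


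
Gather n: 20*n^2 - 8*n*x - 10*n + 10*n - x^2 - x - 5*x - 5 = 20*n^2 - 8*n*x - x^2 - 6*x - 5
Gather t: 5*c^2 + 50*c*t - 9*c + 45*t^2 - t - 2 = 5*c^2 - 9*c + 45*t^2 + t*(50*c - 1) - 2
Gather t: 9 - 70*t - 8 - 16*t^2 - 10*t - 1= -16*t^2 - 80*t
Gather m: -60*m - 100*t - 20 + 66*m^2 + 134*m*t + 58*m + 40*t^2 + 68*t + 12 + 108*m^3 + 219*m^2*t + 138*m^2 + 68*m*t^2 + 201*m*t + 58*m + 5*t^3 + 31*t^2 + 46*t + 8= 108*m^3 + m^2*(219*t + 204) + m*(68*t^2 + 335*t + 56) + 5*t^3 + 71*t^2 + 14*t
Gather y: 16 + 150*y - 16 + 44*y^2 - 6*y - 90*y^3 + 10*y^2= -90*y^3 + 54*y^2 + 144*y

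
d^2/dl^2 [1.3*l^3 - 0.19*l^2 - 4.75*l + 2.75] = 7.8*l - 0.38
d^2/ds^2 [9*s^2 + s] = 18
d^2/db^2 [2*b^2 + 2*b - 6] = 4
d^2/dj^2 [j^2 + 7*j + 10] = 2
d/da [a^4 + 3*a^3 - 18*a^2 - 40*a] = 4*a^3 + 9*a^2 - 36*a - 40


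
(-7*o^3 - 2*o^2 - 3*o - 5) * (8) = -56*o^3 - 16*o^2 - 24*o - 40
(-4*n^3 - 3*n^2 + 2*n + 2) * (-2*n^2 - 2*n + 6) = 8*n^5 + 14*n^4 - 22*n^3 - 26*n^2 + 8*n + 12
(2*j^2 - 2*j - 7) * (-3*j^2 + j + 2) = -6*j^4 + 8*j^3 + 23*j^2 - 11*j - 14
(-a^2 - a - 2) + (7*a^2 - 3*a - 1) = 6*a^2 - 4*a - 3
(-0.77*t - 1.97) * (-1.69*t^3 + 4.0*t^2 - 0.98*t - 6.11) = 1.3013*t^4 + 0.2493*t^3 - 7.1254*t^2 + 6.6353*t + 12.0367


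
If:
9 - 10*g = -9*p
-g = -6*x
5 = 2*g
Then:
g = 5/2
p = 16/9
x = 5/12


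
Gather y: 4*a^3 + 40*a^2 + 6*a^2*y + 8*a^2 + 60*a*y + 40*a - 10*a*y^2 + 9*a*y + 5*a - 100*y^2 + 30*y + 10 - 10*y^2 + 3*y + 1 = 4*a^3 + 48*a^2 + 45*a + y^2*(-10*a - 110) + y*(6*a^2 + 69*a + 33) + 11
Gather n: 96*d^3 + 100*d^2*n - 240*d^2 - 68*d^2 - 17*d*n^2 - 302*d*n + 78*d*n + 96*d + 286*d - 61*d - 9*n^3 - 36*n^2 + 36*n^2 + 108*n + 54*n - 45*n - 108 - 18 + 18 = 96*d^3 - 308*d^2 - 17*d*n^2 + 321*d - 9*n^3 + n*(100*d^2 - 224*d + 117) - 108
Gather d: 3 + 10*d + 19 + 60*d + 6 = 70*d + 28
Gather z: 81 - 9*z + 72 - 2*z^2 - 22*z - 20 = -2*z^2 - 31*z + 133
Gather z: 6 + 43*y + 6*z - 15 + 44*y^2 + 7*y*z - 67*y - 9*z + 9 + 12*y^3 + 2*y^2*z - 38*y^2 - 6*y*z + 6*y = 12*y^3 + 6*y^2 - 18*y + z*(2*y^2 + y - 3)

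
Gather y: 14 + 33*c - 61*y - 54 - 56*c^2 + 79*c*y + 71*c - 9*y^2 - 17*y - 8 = -56*c^2 + 104*c - 9*y^2 + y*(79*c - 78) - 48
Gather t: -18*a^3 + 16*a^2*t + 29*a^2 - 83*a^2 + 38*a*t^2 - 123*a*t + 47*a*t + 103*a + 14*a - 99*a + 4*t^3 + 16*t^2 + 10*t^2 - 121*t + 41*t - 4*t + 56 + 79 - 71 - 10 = -18*a^3 - 54*a^2 + 18*a + 4*t^3 + t^2*(38*a + 26) + t*(16*a^2 - 76*a - 84) + 54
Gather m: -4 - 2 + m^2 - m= m^2 - m - 6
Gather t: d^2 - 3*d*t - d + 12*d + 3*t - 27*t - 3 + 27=d^2 + 11*d + t*(-3*d - 24) + 24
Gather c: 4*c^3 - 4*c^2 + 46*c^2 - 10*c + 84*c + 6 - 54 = 4*c^3 + 42*c^2 + 74*c - 48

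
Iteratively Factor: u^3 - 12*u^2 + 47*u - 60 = (u - 5)*(u^2 - 7*u + 12) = (u - 5)*(u - 4)*(u - 3)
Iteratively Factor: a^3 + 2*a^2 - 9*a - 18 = (a + 2)*(a^2 - 9) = (a - 3)*(a + 2)*(a + 3)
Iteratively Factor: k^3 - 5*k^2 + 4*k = (k - 4)*(k^2 - k) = k*(k - 4)*(k - 1)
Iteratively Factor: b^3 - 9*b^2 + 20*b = (b)*(b^2 - 9*b + 20) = b*(b - 4)*(b - 5)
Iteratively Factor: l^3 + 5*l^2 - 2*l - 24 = (l - 2)*(l^2 + 7*l + 12) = (l - 2)*(l + 3)*(l + 4)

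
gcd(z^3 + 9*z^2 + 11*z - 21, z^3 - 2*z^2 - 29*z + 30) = z - 1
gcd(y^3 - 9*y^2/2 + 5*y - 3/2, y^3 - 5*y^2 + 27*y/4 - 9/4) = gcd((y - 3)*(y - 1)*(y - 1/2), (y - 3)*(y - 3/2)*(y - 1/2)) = y^2 - 7*y/2 + 3/2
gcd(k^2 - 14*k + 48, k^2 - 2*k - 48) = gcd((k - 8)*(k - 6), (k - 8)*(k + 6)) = k - 8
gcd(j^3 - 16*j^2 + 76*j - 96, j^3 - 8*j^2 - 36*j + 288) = j^2 - 14*j + 48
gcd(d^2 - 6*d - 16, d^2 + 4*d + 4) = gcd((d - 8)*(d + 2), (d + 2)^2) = d + 2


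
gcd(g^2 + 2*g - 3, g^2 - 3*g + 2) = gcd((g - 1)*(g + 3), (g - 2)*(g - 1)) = g - 1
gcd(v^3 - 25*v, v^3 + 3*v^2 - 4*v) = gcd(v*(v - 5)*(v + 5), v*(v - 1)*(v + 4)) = v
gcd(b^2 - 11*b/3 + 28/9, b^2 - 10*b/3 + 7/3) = b - 7/3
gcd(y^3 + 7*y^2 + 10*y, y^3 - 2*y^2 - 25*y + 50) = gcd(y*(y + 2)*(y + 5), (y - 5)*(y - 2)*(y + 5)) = y + 5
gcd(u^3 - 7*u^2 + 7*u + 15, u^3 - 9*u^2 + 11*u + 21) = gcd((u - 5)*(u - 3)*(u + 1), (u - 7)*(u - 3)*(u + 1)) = u^2 - 2*u - 3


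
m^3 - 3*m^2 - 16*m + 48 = (m - 4)*(m - 3)*(m + 4)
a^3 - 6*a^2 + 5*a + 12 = (a - 4)*(a - 3)*(a + 1)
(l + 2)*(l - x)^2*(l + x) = l^4 - l^3*x + 2*l^3 - l^2*x^2 - 2*l^2*x + l*x^3 - 2*l*x^2 + 2*x^3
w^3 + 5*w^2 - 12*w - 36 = (w - 3)*(w + 2)*(w + 6)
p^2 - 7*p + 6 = (p - 6)*(p - 1)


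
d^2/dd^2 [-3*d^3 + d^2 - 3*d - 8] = 2 - 18*d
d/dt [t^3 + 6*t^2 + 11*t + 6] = 3*t^2 + 12*t + 11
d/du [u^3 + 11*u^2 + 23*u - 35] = 3*u^2 + 22*u + 23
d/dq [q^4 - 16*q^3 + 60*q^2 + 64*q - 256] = 4*q^3 - 48*q^2 + 120*q + 64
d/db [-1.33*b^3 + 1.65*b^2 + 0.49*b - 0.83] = -3.99*b^2 + 3.3*b + 0.49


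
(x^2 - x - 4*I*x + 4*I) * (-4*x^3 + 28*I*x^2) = -4*x^5 + 4*x^4 + 44*I*x^4 + 112*x^3 - 44*I*x^3 - 112*x^2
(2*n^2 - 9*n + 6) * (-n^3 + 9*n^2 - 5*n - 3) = -2*n^5 + 27*n^4 - 97*n^3 + 93*n^2 - 3*n - 18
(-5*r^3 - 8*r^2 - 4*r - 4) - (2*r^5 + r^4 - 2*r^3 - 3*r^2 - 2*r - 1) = -2*r^5 - r^4 - 3*r^3 - 5*r^2 - 2*r - 3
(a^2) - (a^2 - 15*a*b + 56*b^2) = 15*a*b - 56*b^2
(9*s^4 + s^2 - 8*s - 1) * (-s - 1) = -9*s^5 - 9*s^4 - s^3 + 7*s^2 + 9*s + 1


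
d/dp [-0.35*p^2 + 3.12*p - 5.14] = 3.12 - 0.7*p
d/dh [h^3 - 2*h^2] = h*(3*h - 4)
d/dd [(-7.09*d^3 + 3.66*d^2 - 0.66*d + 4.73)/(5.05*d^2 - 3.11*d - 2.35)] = (-35.8045*d^4 + 44.0998*d^3 + 41.9349*d^2 - 64.975*d + 16.2613)/(25.5025*d^4 - 31.411*d^3 - 14.0629*d^2 + 14.617*d + 5.5225)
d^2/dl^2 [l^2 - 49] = 2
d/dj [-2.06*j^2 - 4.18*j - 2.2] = -4.12*j - 4.18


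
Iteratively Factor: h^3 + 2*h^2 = (h + 2)*(h^2) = h*(h + 2)*(h)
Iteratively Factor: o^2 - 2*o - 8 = (o + 2)*(o - 4)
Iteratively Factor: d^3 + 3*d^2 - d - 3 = (d + 1)*(d^2 + 2*d - 3) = (d - 1)*(d + 1)*(d + 3)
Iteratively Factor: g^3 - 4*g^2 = (g - 4)*(g^2) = g*(g - 4)*(g)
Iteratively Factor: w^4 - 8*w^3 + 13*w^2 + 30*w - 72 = (w + 2)*(w^3 - 10*w^2 + 33*w - 36) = (w - 3)*(w + 2)*(w^2 - 7*w + 12) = (w - 4)*(w - 3)*(w + 2)*(w - 3)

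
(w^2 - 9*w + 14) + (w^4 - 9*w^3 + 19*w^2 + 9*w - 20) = w^4 - 9*w^3 + 20*w^2 - 6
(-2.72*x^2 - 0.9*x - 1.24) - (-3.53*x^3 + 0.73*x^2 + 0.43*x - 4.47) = 3.53*x^3 - 3.45*x^2 - 1.33*x + 3.23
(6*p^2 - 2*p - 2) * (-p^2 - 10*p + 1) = -6*p^4 - 58*p^3 + 28*p^2 + 18*p - 2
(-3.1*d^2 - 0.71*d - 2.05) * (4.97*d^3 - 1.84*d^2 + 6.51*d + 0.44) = -15.407*d^5 + 2.1753*d^4 - 29.0631*d^3 - 2.2141*d^2 - 13.6579*d - 0.902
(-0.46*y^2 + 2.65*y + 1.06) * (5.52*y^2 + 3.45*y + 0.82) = -2.5392*y^4 + 13.041*y^3 + 14.6165*y^2 + 5.83*y + 0.8692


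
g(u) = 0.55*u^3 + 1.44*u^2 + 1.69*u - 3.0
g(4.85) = 101.82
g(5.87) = 167.78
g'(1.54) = 10.04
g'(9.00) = 161.26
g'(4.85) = 54.47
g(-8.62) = -262.85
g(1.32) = 3.00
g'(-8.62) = 99.47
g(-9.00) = -302.52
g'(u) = 1.65*u^2 + 2.88*u + 1.69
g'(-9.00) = 109.42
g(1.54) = 5.03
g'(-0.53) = 0.63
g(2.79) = 24.87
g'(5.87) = 75.45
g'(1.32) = 8.37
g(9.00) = 529.80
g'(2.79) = 22.57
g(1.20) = 2.05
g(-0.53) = -3.57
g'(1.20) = 7.52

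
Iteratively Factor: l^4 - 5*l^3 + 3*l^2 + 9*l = (l)*(l^3 - 5*l^2 + 3*l + 9) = l*(l - 3)*(l^2 - 2*l - 3) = l*(l - 3)^2*(l + 1)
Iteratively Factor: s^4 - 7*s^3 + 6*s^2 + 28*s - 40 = (s - 5)*(s^3 - 2*s^2 - 4*s + 8) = (s - 5)*(s + 2)*(s^2 - 4*s + 4) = (s - 5)*(s - 2)*(s + 2)*(s - 2)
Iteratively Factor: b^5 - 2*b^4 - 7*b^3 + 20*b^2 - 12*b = (b - 1)*(b^4 - b^3 - 8*b^2 + 12*b) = b*(b - 1)*(b^3 - b^2 - 8*b + 12) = b*(b - 2)*(b - 1)*(b^2 + b - 6) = b*(b - 2)*(b - 1)*(b + 3)*(b - 2)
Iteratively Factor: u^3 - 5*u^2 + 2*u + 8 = (u - 4)*(u^2 - u - 2) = (u - 4)*(u + 1)*(u - 2)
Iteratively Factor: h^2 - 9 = (h - 3)*(h + 3)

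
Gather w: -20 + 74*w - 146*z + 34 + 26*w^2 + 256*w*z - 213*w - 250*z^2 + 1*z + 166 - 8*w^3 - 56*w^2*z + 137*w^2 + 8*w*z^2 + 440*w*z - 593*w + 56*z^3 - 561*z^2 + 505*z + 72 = -8*w^3 + w^2*(163 - 56*z) + w*(8*z^2 + 696*z - 732) + 56*z^3 - 811*z^2 + 360*z + 252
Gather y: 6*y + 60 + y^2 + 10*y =y^2 + 16*y + 60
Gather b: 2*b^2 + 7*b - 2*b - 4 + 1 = 2*b^2 + 5*b - 3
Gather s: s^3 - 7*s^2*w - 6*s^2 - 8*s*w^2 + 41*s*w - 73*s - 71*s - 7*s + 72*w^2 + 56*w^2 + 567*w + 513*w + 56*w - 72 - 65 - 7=s^3 + s^2*(-7*w - 6) + s*(-8*w^2 + 41*w - 151) + 128*w^2 + 1136*w - 144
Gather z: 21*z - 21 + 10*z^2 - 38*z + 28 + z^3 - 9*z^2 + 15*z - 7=z^3 + z^2 - 2*z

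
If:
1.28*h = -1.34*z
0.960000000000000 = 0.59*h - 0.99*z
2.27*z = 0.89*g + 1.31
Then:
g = -2.99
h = 0.63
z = -0.60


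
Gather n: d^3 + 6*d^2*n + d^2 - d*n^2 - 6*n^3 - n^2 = d^3 + 6*d^2*n + d^2 - 6*n^3 + n^2*(-d - 1)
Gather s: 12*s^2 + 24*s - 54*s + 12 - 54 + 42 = 12*s^2 - 30*s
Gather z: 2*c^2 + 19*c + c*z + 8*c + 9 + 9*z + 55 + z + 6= 2*c^2 + 27*c + z*(c + 10) + 70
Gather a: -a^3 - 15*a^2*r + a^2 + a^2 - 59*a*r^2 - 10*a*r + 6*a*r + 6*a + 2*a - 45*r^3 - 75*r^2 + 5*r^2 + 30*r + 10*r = -a^3 + a^2*(2 - 15*r) + a*(-59*r^2 - 4*r + 8) - 45*r^3 - 70*r^2 + 40*r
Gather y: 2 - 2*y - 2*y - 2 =-4*y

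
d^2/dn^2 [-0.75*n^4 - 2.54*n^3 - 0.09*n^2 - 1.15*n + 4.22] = -9.0*n^2 - 15.24*n - 0.18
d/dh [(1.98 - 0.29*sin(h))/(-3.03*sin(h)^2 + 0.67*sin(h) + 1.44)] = (-0.8787*sin(h)^2 + 11.9988*sin(h) - 1.7442)*cos(h)/(9.1809*sin(h)^4 - 4.0602*sin(h)^3 - 8.2775*sin(h)^2 + 1.9296*sin(h) + 2.0736)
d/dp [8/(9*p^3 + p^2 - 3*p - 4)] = 8*(-27*p^2 - 2*p + 3)/(9*p^3 + p^2 - 3*p - 4)^2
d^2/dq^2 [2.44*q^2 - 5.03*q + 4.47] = 4.88000000000000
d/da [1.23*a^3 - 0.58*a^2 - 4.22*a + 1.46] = 3.69*a^2 - 1.16*a - 4.22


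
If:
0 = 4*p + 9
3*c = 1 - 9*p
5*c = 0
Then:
No Solution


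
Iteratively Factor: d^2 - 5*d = (d - 5)*(d)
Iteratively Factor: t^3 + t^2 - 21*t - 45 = (t - 5)*(t^2 + 6*t + 9) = (t - 5)*(t + 3)*(t + 3)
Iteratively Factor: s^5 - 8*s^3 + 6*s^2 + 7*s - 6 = (s + 1)*(s^4 - s^3 - 7*s^2 + 13*s - 6) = (s - 1)*(s + 1)*(s^3 - 7*s + 6) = (s - 1)*(s + 1)*(s + 3)*(s^2 - 3*s + 2) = (s - 1)^2*(s + 1)*(s + 3)*(s - 2)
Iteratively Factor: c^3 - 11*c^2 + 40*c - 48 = (c - 4)*(c^2 - 7*c + 12) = (c - 4)^2*(c - 3)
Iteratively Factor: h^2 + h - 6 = (h - 2)*(h + 3)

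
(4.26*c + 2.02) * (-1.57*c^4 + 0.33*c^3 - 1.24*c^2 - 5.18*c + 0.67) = -6.6882*c^5 - 1.7656*c^4 - 4.6158*c^3 - 24.5716*c^2 - 7.6094*c + 1.3534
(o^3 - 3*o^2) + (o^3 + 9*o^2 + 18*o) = 2*o^3 + 6*o^2 + 18*o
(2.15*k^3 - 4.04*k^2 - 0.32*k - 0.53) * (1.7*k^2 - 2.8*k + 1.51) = 3.655*k^5 - 12.888*k^4 + 14.0145*k^3 - 6.1054*k^2 + 1.0008*k - 0.8003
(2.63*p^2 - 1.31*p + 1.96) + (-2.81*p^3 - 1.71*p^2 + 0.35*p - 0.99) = -2.81*p^3 + 0.92*p^2 - 0.96*p + 0.97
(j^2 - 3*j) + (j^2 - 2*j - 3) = 2*j^2 - 5*j - 3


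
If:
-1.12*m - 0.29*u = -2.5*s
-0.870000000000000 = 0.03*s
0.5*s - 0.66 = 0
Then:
No Solution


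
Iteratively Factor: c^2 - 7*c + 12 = (c - 4)*(c - 3)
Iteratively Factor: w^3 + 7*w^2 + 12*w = (w)*(w^2 + 7*w + 12) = w*(w + 4)*(w + 3)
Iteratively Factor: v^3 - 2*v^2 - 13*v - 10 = (v + 2)*(v^2 - 4*v - 5) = (v + 1)*(v + 2)*(v - 5)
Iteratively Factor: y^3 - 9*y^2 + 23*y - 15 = (y - 3)*(y^2 - 6*y + 5) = (y - 3)*(y - 1)*(y - 5)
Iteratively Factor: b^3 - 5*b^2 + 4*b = (b - 1)*(b^2 - 4*b) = (b - 4)*(b - 1)*(b)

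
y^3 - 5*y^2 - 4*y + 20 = (y - 5)*(y - 2)*(y + 2)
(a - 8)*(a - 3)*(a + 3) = a^3 - 8*a^2 - 9*a + 72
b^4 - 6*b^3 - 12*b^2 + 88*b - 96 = (b - 6)*(b - 2)^2*(b + 4)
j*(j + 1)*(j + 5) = j^3 + 6*j^2 + 5*j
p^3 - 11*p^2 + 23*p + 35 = (p - 7)*(p - 5)*(p + 1)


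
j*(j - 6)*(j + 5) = j^3 - j^2 - 30*j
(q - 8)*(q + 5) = q^2 - 3*q - 40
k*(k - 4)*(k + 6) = k^3 + 2*k^2 - 24*k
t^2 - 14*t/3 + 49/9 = (t - 7/3)^2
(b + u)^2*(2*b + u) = 2*b^3 + 5*b^2*u + 4*b*u^2 + u^3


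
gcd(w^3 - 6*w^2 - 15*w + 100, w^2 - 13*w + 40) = w - 5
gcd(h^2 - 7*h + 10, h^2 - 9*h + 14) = h - 2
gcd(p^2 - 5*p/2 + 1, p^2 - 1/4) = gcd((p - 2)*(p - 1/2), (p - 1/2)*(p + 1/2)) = p - 1/2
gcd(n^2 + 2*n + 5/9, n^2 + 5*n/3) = n + 5/3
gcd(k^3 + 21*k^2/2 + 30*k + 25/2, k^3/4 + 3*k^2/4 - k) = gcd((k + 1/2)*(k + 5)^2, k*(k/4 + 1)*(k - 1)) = 1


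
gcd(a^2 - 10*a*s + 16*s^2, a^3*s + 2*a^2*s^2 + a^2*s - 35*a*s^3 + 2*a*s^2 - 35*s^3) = 1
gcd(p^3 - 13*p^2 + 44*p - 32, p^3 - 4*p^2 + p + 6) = 1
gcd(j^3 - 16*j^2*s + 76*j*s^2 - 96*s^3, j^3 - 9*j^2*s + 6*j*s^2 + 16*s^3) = j^2 - 10*j*s + 16*s^2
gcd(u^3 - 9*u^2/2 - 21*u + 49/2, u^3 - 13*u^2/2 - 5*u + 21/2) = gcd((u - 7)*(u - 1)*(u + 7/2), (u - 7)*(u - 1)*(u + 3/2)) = u^2 - 8*u + 7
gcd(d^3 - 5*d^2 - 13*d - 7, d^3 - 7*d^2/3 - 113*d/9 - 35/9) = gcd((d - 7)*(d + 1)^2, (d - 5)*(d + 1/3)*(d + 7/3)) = 1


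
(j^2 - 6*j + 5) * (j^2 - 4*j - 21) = j^4 - 10*j^3 + 8*j^2 + 106*j - 105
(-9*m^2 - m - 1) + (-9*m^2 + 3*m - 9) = -18*m^2 + 2*m - 10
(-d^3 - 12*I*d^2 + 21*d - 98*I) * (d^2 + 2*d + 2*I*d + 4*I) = -d^5 - 2*d^4 - 14*I*d^4 + 45*d^3 - 28*I*d^3 + 90*d^2 - 56*I*d^2 + 196*d - 112*I*d + 392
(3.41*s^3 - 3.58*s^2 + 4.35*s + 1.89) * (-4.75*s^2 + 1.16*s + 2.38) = -16.1975*s^5 + 20.9606*s^4 - 16.6995*s^3 - 12.4519*s^2 + 12.5454*s + 4.4982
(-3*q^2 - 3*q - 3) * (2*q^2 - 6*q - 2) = -6*q^4 + 12*q^3 + 18*q^2 + 24*q + 6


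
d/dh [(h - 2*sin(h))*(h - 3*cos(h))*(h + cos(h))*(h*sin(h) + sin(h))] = -(h + 1)*(h - 2*sin(h))*(h - 3*cos(h))*(sin(h) - 1)*sin(h) + (h + 1)*(h - 2*sin(h))*(h + cos(h))*(3*sin(h) + 1)*sin(h) - (h + 1)*(h - 3*cos(h))*(h + cos(h))*(2*cos(h) - 1)*sin(h) + (h - 2*sin(h))*(h - 3*cos(h))*(h + cos(h))*(h*cos(h) + sqrt(2)*sin(h + pi/4))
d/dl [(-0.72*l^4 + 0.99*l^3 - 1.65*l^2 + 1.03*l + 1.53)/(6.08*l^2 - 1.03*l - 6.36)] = (-8.7552*l^5 + 8.244*l^4 + 16.2774*l^3 - 23.4521*l^2 + 2.3832*l - 4.9749)/(36.9664*l^4 - 12.5248*l^3 - 76.2767*l^2 + 13.1016*l + 40.4496)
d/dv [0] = 0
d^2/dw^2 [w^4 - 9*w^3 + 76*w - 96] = 6*w*(2*w - 9)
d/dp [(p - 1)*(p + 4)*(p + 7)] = 3*p^2 + 20*p + 17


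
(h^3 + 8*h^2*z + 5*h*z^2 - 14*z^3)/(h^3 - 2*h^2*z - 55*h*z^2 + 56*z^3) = (-h - 2*z)/(-h + 8*z)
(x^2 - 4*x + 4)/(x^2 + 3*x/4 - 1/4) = 4*(x^2 - 4*x + 4)/(4*x^2 + 3*x - 1)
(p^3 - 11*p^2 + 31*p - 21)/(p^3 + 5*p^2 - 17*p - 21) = (p^2 - 8*p + 7)/(p^2 + 8*p + 7)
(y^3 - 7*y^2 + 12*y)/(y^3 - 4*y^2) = (y - 3)/y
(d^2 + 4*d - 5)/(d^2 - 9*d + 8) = (d + 5)/(d - 8)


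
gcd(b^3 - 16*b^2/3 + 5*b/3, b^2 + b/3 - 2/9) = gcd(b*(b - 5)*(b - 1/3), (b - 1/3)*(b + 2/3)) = b - 1/3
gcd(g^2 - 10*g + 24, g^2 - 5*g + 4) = g - 4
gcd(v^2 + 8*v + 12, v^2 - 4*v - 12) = v + 2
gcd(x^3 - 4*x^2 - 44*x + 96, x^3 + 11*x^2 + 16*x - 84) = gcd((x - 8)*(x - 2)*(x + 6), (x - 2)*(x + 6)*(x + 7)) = x^2 + 4*x - 12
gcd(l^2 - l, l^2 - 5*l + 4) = l - 1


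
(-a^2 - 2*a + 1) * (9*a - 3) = -9*a^3 - 15*a^2 + 15*a - 3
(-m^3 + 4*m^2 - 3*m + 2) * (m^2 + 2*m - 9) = -m^5 + 2*m^4 + 14*m^3 - 40*m^2 + 31*m - 18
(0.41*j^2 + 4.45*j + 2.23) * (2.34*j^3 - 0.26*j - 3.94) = 0.9594*j^5 + 10.413*j^4 + 5.1116*j^3 - 2.7724*j^2 - 18.1128*j - 8.7862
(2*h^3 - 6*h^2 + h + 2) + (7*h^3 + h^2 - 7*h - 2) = 9*h^3 - 5*h^2 - 6*h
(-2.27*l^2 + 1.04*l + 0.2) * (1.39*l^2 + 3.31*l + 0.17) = -3.1553*l^4 - 6.0681*l^3 + 3.3345*l^2 + 0.8388*l + 0.034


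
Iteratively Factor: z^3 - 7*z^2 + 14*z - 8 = (z - 4)*(z^2 - 3*z + 2) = (z - 4)*(z - 1)*(z - 2)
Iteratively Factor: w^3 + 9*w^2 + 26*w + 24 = (w + 4)*(w^2 + 5*w + 6) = (w + 3)*(w + 4)*(w + 2)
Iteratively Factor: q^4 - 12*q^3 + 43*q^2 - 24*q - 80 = (q - 5)*(q^3 - 7*q^2 + 8*q + 16) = (q - 5)*(q - 4)*(q^2 - 3*q - 4) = (q - 5)*(q - 4)*(q + 1)*(q - 4)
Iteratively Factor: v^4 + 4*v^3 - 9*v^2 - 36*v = (v + 4)*(v^3 - 9*v) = v*(v + 4)*(v^2 - 9) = v*(v - 3)*(v + 4)*(v + 3)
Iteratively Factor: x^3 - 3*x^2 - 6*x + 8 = (x - 1)*(x^2 - 2*x - 8) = (x - 1)*(x + 2)*(x - 4)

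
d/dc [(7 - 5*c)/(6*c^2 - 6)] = (5*c^2 - 14*c + 5)/(6*(c^4 - 2*c^2 + 1))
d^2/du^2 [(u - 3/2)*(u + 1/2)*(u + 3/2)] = 6*u + 1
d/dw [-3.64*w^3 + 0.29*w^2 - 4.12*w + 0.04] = -10.92*w^2 + 0.58*w - 4.12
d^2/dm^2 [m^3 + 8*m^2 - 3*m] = 6*m + 16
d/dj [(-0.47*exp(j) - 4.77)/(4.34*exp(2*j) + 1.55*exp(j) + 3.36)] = (2.0398*exp(2*j) + 41.4036*exp(j) + 5.8143)*exp(j)/(18.8356*exp(4*j) + 13.454*exp(3*j) + 31.5673*exp(2*j) + 10.416*exp(j) + 11.2896)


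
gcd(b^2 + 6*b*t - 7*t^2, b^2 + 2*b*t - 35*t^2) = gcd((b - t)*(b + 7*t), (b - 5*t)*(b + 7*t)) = b + 7*t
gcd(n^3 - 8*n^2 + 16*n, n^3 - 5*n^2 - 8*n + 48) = n^2 - 8*n + 16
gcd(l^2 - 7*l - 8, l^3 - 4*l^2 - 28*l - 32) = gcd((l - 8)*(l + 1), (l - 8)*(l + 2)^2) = l - 8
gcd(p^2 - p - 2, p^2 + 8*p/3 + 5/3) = p + 1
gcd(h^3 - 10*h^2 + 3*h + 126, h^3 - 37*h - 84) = h^2 - 4*h - 21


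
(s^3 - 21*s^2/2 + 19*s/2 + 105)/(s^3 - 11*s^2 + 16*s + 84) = (s + 5/2)/(s + 2)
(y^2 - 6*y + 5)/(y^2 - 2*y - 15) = (y - 1)/(y + 3)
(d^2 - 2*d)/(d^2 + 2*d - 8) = d/(d + 4)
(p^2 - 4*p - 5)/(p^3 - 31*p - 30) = (p - 5)/(p^2 - p - 30)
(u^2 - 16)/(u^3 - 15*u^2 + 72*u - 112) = (u + 4)/(u^2 - 11*u + 28)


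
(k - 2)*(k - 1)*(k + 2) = k^3 - k^2 - 4*k + 4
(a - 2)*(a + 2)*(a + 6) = a^3 + 6*a^2 - 4*a - 24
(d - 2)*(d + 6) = d^2 + 4*d - 12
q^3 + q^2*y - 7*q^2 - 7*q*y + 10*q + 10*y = (q - 5)*(q - 2)*(q + y)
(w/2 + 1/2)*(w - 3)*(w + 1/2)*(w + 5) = w^4/2 + 7*w^3/4 - 23*w^2/4 - 43*w/4 - 15/4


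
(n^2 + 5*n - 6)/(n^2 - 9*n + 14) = (n^2 + 5*n - 6)/(n^2 - 9*n + 14)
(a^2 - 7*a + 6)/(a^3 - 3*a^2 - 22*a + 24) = 1/(a + 4)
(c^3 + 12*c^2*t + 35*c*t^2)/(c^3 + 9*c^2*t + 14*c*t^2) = (c + 5*t)/(c + 2*t)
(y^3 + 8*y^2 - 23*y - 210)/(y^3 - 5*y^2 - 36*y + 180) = (y + 7)/(y - 6)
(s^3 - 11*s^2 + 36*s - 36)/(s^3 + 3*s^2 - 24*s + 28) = (s^2 - 9*s + 18)/(s^2 + 5*s - 14)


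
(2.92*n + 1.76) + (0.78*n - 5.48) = 3.7*n - 3.72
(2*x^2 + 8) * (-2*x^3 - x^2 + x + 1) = -4*x^5 - 2*x^4 - 14*x^3 - 6*x^2 + 8*x + 8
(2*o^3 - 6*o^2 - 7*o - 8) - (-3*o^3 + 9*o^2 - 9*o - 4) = 5*o^3 - 15*o^2 + 2*o - 4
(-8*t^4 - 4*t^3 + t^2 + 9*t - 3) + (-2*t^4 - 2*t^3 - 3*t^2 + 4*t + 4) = -10*t^4 - 6*t^3 - 2*t^2 + 13*t + 1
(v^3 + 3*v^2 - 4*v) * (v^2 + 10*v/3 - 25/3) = v^5 + 19*v^4/3 - 7*v^3/3 - 115*v^2/3 + 100*v/3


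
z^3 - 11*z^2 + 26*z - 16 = (z - 8)*(z - 2)*(z - 1)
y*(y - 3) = y^2 - 3*y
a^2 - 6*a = a*(a - 6)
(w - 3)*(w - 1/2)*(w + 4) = w^3 + w^2/2 - 25*w/2 + 6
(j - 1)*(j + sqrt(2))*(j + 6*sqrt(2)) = j^3 - j^2 + 7*sqrt(2)*j^2 - 7*sqrt(2)*j + 12*j - 12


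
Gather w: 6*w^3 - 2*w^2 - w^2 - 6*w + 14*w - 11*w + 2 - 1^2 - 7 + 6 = 6*w^3 - 3*w^2 - 3*w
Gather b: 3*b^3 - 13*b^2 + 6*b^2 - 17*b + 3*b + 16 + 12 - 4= 3*b^3 - 7*b^2 - 14*b + 24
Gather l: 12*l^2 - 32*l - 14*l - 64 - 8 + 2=12*l^2 - 46*l - 70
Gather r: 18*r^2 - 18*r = 18*r^2 - 18*r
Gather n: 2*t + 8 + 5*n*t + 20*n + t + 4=n*(5*t + 20) + 3*t + 12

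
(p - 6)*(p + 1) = p^2 - 5*p - 6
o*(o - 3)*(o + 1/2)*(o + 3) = o^4 + o^3/2 - 9*o^2 - 9*o/2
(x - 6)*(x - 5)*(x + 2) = x^3 - 9*x^2 + 8*x + 60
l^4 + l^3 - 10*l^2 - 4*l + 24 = (l - 2)^2*(l + 2)*(l + 3)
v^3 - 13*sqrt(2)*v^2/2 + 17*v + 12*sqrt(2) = (v - 4*sqrt(2))*(v - 3*sqrt(2))*(v + sqrt(2)/2)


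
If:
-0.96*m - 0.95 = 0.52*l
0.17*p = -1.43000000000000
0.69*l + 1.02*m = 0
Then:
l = 7.34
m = -4.97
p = -8.41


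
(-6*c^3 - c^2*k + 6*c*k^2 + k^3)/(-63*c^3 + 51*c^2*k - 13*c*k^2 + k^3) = (6*c^3 + c^2*k - 6*c*k^2 - k^3)/(63*c^3 - 51*c^2*k + 13*c*k^2 - k^3)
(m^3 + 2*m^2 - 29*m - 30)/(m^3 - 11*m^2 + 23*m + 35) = (m + 6)/(m - 7)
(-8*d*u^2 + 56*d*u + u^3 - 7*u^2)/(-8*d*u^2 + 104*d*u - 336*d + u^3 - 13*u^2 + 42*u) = u/(u - 6)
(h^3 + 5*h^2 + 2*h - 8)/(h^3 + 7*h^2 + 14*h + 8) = (h - 1)/(h + 1)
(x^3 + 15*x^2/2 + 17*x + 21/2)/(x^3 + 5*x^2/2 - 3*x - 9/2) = (2*x + 7)/(2*x - 3)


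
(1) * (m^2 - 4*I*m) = m^2 - 4*I*m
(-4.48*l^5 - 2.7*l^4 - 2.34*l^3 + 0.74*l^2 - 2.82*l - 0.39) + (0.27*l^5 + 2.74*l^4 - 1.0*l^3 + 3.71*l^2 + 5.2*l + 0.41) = -4.21*l^5 + 0.04*l^4 - 3.34*l^3 + 4.45*l^2 + 2.38*l + 0.02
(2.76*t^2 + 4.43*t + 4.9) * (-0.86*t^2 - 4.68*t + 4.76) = -2.3736*t^4 - 16.7266*t^3 - 11.8088*t^2 - 1.8452*t + 23.324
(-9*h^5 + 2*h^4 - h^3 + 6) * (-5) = 45*h^5 - 10*h^4 + 5*h^3 - 30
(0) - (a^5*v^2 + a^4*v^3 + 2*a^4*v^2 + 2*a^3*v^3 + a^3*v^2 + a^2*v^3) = -a^5*v^2 - a^4*v^3 - 2*a^4*v^2 - 2*a^3*v^3 - a^3*v^2 - a^2*v^3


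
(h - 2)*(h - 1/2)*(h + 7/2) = h^3 + h^2 - 31*h/4 + 7/2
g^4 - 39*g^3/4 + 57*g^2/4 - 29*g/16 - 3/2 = (g - 8)*(g - 3/2)*(g - 1/2)*(g + 1/4)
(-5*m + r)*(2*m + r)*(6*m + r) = -60*m^3 - 28*m^2*r + 3*m*r^2 + r^3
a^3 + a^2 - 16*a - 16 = (a - 4)*(a + 1)*(a + 4)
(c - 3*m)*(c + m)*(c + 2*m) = c^3 - 7*c*m^2 - 6*m^3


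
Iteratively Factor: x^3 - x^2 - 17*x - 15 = (x + 3)*(x^2 - 4*x - 5) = (x + 1)*(x + 3)*(x - 5)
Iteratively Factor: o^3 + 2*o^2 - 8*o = (o)*(o^2 + 2*o - 8) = o*(o + 4)*(o - 2)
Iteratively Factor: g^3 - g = (g)*(g^2 - 1) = g*(g + 1)*(g - 1)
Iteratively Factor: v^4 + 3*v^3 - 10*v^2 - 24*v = (v - 3)*(v^3 + 6*v^2 + 8*v) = (v - 3)*(v + 2)*(v^2 + 4*v) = v*(v - 3)*(v + 2)*(v + 4)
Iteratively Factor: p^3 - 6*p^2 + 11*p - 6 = (p - 3)*(p^2 - 3*p + 2) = (p - 3)*(p - 2)*(p - 1)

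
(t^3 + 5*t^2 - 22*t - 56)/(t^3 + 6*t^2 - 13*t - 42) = (t - 4)/(t - 3)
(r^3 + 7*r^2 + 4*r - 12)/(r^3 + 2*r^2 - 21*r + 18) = (r + 2)/(r - 3)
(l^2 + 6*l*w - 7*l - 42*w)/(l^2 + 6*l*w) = (l - 7)/l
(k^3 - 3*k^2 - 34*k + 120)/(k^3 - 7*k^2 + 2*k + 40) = (k + 6)/(k + 2)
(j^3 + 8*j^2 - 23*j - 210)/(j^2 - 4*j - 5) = (j^2 + 13*j + 42)/(j + 1)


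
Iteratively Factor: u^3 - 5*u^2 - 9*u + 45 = (u - 5)*(u^2 - 9) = (u - 5)*(u + 3)*(u - 3)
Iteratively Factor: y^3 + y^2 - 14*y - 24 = (y + 3)*(y^2 - 2*y - 8) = (y - 4)*(y + 3)*(y + 2)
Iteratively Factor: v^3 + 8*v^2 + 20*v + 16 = (v + 2)*(v^2 + 6*v + 8) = (v + 2)^2*(v + 4)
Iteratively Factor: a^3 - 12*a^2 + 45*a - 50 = (a - 5)*(a^2 - 7*a + 10) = (a - 5)^2*(a - 2)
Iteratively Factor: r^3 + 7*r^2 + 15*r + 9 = (r + 3)*(r^2 + 4*r + 3) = (r + 1)*(r + 3)*(r + 3)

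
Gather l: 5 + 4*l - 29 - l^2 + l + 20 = -l^2 + 5*l - 4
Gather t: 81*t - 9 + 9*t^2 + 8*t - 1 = 9*t^2 + 89*t - 10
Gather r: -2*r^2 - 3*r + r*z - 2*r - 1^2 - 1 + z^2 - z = -2*r^2 + r*(z - 5) + z^2 - z - 2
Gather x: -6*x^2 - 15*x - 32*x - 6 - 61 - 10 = -6*x^2 - 47*x - 77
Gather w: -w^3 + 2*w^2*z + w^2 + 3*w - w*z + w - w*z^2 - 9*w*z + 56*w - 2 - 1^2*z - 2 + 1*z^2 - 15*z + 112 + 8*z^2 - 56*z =-w^3 + w^2*(2*z + 1) + w*(-z^2 - 10*z + 60) + 9*z^2 - 72*z + 108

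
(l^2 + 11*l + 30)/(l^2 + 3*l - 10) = (l + 6)/(l - 2)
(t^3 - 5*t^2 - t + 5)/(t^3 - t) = (t - 5)/t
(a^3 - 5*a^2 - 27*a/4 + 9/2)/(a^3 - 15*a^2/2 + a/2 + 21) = (a^2 - 13*a/2 + 3)/(a^2 - 9*a + 14)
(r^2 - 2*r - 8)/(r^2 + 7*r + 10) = (r - 4)/(r + 5)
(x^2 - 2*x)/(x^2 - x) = (x - 2)/(x - 1)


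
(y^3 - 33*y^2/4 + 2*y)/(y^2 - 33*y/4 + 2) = y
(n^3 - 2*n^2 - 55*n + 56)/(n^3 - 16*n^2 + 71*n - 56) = (n + 7)/(n - 7)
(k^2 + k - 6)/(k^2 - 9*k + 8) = (k^2 + k - 6)/(k^2 - 9*k + 8)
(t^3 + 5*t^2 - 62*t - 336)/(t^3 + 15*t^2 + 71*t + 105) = (t^2 - 2*t - 48)/(t^2 + 8*t + 15)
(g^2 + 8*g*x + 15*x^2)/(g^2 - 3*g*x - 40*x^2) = (-g - 3*x)/(-g + 8*x)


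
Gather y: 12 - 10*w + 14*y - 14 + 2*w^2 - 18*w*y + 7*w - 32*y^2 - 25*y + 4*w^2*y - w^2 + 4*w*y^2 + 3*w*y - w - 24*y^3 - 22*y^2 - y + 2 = w^2 - 4*w - 24*y^3 + y^2*(4*w - 54) + y*(4*w^2 - 15*w - 12)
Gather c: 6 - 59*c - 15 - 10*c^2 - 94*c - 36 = -10*c^2 - 153*c - 45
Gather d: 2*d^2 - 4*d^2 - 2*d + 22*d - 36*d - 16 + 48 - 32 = -2*d^2 - 16*d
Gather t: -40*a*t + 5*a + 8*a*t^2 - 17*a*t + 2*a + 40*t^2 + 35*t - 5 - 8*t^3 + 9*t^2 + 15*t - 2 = 7*a - 8*t^3 + t^2*(8*a + 49) + t*(50 - 57*a) - 7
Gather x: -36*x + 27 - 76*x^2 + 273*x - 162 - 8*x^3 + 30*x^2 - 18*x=-8*x^3 - 46*x^2 + 219*x - 135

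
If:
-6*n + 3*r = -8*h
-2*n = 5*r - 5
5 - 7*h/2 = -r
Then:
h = 105/71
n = 585/284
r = 25/142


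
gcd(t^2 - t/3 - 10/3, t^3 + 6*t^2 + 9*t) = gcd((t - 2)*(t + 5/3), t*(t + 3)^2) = 1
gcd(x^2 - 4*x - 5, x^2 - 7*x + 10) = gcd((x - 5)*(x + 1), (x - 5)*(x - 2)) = x - 5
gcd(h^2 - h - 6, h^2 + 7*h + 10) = h + 2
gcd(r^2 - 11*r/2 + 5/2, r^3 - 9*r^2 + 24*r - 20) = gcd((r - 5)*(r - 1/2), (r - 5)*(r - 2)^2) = r - 5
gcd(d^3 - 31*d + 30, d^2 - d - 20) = d - 5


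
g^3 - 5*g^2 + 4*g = g*(g - 4)*(g - 1)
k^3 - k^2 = k^2*(k - 1)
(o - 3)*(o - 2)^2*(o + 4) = o^4 - 3*o^3 - 12*o^2 + 52*o - 48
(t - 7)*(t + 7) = t^2 - 49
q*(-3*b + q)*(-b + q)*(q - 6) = 3*b^2*q^2 - 18*b^2*q - 4*b*q^3 + 24*b*q^2 + q^4 - 6*q^3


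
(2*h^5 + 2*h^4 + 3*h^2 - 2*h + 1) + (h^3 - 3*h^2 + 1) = 2*h^5 + 2*h^4 + h^3 - 2*h + 2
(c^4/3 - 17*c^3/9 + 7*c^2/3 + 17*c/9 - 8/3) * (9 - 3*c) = -c^5 + 26*c^4/3 - 24*c^3 + 46*c^2/3 + 25*c - 24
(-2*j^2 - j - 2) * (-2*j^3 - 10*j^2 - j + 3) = 4*j^5 + 22*j^4 + 16*j^3 + 15*j^2 - j - 6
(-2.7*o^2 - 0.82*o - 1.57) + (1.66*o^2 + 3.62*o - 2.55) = -1.04*o^2 + 2.8*o - 4.12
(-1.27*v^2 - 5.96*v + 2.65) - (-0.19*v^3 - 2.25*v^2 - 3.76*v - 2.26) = 0.19*v^3 + 0.98*v^2 - 2.2*v + 4.91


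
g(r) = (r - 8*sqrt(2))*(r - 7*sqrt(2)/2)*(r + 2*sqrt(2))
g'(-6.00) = 279.22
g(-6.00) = -601.27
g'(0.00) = 10.00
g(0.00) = 158.39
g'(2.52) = -38.66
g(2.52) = 114.28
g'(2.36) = -36.70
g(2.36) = 120.31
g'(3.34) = -46.28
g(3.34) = 79.18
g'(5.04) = -49.22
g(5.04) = -4.46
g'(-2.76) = 107.01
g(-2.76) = 7.42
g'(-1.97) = 74.58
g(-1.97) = 78.91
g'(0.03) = 9.20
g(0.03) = 158.68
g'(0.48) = -2.21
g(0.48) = 160.21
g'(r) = (r - 8*sqrt(2))*(r - 7*sqrt(2)/2) + (r - 8*sqrt(2))*(r + 2*sqrt(2)) + (r - 7*sqrt(2)/2)*(r + 2*sqrt(2))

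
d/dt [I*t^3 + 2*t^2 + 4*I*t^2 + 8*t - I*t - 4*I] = 3*I*t^2 + t*(4 + 8*I) + 8 - I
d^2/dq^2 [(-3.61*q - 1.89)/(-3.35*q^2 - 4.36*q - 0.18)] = ((3.61*q + 1.89)*(6.7*q + 4.36)*(13.4*q + 8.72) - (72.561*q + 44.1422)*(3.35*q^2 + 4.36*q + 0.18))/(3.35*q^2 + 4.36*q + 0.18)^3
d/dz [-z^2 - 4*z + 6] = -2*z - 4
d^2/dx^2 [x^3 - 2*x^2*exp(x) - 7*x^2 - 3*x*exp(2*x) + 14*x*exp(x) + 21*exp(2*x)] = -2*x^2*exp(x) - 12*x*exp(2*x) + 6*x*exp(x) + 6*x + 72*exp(2*x) + 24*exp(x) - 14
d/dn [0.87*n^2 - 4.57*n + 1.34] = 1.74*n - 4.57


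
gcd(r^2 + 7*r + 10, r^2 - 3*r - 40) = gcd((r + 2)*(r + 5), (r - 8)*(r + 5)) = r + 5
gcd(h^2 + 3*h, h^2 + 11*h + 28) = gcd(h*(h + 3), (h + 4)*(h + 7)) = 1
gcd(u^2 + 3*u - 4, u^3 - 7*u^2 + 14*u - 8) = u - 1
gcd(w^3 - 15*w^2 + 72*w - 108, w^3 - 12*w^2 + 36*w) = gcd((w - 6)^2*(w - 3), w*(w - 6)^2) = w^2 - 12*w + 36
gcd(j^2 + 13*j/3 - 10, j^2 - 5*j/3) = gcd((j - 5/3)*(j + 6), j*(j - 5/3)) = j - 5/3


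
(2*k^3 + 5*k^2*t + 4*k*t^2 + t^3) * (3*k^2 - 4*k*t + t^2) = 6*k^5 + 7*k^4*t - 6*k^3*t^2 - 8*k^2*t^3 + t^5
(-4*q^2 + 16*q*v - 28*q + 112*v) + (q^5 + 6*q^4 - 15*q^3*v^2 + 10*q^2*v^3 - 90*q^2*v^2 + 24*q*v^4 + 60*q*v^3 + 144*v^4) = q^5 + 6*q^4 - 15*q^3*v^2 + 10*q^2*v^3 - 90*q^2*v^2 - 4*q^2 + 24*q*v^4 + 60*q*v^3 + 16*q*v - 28*q + 144*v^4 + 112*v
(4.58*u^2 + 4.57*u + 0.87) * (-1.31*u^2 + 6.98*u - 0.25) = -5.9998*u^4 + 25.9817*u^3 + 29.6139*u^2 + 4.9301*u - 0.2175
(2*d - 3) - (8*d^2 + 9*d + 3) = -8*d^2 - 7*d - 6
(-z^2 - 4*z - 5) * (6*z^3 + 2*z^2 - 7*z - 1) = -6*z^5 - 26*z^4 - 31*z^3 + 19*z^2 + 39*z + 5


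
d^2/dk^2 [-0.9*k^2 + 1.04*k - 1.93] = -1.80000000000000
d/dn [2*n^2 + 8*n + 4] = 4*n + 8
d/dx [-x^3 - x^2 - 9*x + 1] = -3*x^2 - 2*x - 9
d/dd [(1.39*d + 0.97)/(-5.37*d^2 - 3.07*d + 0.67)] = (7.4643*d^2 + 10.4178*d + 3.9092)/(28.8369*d^4 + 32.9718*d^3 + 2.2291*d^2 - 4.1138*d + 0.4489)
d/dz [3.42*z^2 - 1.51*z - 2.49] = 6.84*z - 1.51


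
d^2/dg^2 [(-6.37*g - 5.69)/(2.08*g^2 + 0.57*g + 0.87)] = (-(4.16*g + 0.57)*(6.37*g + 5.69)*(8.32*g + 1.14) + (79.4976*g + 30.9322)*(2.08*g^2 + 0.57*g + 0.87))/(2.08*g^2 + 0.57*g + 0.87)^3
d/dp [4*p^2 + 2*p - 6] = 8*p + 2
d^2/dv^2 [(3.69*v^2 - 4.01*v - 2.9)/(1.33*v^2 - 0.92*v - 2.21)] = (-5.15641000000001*v^3 + 34.297242*v^2 - 49.428918*v + 30.393862)/(2.352637*v^6 - 4.882164*v^5 - 8.350671*v^4 + 15.446248*v^3 + 13.875927*v^2 - 13.480116*v - 10.793861)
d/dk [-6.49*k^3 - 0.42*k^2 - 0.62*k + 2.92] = -19.47*k^2 - 0.84*k - 0.62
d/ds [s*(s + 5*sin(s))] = 5*s*cos(s) + 2*s + 5*sin(s)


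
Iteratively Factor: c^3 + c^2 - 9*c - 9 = (c + 1)*(c^2 - 9) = (c - 3)*(c + 1)*(c + 3)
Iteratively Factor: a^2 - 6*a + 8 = (a - 2)*(a - 4)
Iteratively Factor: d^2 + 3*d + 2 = (d + 1)*(d + 2)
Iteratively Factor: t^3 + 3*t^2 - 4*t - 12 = (t + 2)*(t^2 + t - 6) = (t - 2)*(t + 2)*(t + 3)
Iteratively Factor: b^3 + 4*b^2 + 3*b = (b)*(b^2 + 4*b + 3) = b*(b + 1)*(b + 3)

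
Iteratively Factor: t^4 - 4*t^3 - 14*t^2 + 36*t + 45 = (t - 5)*(t^3 + t^2 - 9*t - 9) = (t - 5)*(t + 1)*(t^2 - 9) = (t - 5)*(t + 1)*(t + 3)*(t - 3)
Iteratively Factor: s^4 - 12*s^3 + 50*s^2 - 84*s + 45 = (s - 3)*(s^3 - 9*s^2 + 23*s - 15) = (s - 3)*(s - 1)*(s^2 - 8*s + 15) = (s - 3)^2*(s - 1)*(s - 5)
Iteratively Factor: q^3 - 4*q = (q + 2)*(q^2 - 2*q) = (q - 2)*(q + 2)*(q)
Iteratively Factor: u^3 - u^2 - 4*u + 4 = (u + 2)*(u^2 - 3*u + 2) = (u - 1)*(u + 2)*(u - 2)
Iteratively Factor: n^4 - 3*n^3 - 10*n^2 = (n)*(n^3 - 3*n^2 - 10*n) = n^2*(n^2 - 3*n - 10) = n^2*(n + 2)*(n - 5)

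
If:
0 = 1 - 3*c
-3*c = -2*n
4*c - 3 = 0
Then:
No Solution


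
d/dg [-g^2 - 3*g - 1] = -2*g - 3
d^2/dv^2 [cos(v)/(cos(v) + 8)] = 8*(cos(v)^2 - 8*cos(v) - 2)/(cos(v) + 8)^3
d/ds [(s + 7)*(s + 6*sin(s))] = s + (s + 7)*(6*cos(s) + 1) + 6*sin(s)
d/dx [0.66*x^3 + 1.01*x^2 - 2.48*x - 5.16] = 1.98*x^2 + 2.02*x - 2.48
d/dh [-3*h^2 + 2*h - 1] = 2 - 6*h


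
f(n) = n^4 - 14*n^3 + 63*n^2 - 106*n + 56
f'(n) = 4*n^3 - 42*n^2 + 126*n - 106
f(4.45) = -9.70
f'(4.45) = -24.52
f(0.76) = 6.02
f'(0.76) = -32.74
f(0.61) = 11.74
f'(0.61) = -43.86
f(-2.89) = 1296.21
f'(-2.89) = -917.48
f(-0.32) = 96.84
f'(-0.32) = -150.75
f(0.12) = 44.16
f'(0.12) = -91.48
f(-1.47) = 397.10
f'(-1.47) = -394.68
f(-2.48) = 957.72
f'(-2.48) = -737.81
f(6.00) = -40.00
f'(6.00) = 2.00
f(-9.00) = 22880.00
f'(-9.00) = -7558.00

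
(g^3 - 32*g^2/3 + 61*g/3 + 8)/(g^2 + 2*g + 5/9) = 3*(g^2 - 11*g + 24)/(3*g + 5)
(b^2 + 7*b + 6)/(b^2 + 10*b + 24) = (b + 1)/(b + 4)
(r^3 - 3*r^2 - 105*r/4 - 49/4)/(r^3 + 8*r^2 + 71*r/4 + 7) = (r - 7)/(r + 4)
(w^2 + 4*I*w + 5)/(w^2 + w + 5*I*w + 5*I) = (w - I)/(w + 1)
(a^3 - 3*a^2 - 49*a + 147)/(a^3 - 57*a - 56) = (a^2 - 10*a + 21)/(a^2 - 7*a - 8)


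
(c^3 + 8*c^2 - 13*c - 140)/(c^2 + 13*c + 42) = (c^2 + c - 20)/(c + 6)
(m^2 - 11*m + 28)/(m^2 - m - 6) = (-m^2 + 11*m - 28)/(-m^2 + m + 6)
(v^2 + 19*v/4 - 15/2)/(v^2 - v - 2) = (-v^2 - 19*v/4 + 15/2)/(-v^2 + v + 2)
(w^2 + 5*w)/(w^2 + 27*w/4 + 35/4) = 4*w/(4*w + 7)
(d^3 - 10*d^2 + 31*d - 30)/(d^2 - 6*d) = (d^3 - 10*d^2 + 31*d - 30)/(d*(d - 6))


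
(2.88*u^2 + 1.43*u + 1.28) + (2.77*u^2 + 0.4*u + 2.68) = 5.65*u^2 + 1.83*u + 3.96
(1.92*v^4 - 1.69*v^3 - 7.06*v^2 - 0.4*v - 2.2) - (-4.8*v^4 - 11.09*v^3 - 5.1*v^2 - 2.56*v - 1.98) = 6.72*v^4 + 9.4*v^3 - 1.96*v^2 + 2.16*v - 0.22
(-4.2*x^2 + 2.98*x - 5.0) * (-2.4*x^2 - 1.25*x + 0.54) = 10.08*x^4 - 1.902*x^3 + 6.007*x^2 + 7.8592*x - 2.7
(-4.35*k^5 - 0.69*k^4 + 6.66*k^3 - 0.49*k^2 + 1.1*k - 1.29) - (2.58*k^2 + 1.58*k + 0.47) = -4.35*k^5 - 0.69*k^4 + 6.66*k^3 - 3.07*k^2 - 0.48*k - 1.76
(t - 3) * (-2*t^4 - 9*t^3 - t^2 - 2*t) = -2*t^5 - 3*t^4 + 26*t^3 + t^2 + 6*t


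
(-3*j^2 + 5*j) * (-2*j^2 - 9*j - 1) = 6*j^4 + 17*j^3 - 42*j^2 - 5*j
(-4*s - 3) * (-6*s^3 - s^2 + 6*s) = 24*s^4 + 22*s^3 - 21*s^2 - 18*s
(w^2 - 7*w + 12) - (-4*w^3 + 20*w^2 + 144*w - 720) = 4*w^3 - 19*w^2 - 151*w + 732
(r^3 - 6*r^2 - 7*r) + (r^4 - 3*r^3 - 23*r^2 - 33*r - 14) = r^4 - 2*r^3 - 29*r^2 - 40*r - 14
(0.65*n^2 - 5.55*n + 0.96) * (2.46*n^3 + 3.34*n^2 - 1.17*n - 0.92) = 1.599*n^5 - 11.482*n^4 - 16.9359*n^3 + 9.1019*n^2 + 3.9828*n - 0.8832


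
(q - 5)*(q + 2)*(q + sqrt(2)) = q^3 - 3*q^2 + sqrt(2)*q^2 - 10*q - 3*sqrt(2)*q - 10*sqrt(2)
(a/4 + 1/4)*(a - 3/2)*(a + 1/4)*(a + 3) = a^4/4 + 11*a^3/16 - 19*a^2/32 - 21*a/16 - 9/32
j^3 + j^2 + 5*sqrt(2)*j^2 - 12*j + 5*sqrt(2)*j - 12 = (j + 1)*(j - sqrt(2))*(j + 6*sqrt(2))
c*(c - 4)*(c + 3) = c^3 - c^2 - 12*c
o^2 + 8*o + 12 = (o + 2)*(o + 6)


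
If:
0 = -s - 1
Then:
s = -1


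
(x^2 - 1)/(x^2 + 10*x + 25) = (x^2 - 1)/(x^2 + 10*x + 25)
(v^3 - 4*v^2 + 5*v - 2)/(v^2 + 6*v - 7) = (v^2 - 3*v + 2)/(v + 7)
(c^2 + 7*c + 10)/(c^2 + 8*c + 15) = (c + 2)/(c + 3)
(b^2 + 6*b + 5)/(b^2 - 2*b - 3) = (b + 5)/(b - 3)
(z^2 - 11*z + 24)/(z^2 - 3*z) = (z - 8)/z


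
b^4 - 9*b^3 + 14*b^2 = b^2*(b - 7)*(b - 2)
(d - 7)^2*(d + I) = d^3 - 14*d^2 + I*d^2 + 49*d - 14*I*d + 49*I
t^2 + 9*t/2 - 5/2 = (t - 1/2)*(t + 5)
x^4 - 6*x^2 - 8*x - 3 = (x - 3)*(x + 1)^3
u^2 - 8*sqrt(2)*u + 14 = (u - 7*sqrt(2))*(u - sqrt(2))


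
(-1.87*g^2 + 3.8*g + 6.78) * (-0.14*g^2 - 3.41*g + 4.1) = 0.2618*g^4 + 5.8447*g^3 - 21.5742*g^2 - 7.5398*g + 27.798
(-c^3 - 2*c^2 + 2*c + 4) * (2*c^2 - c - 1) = -2*c^5 - 3*c^4 + 7*c^3 + 8*c^2 - 6*c - 4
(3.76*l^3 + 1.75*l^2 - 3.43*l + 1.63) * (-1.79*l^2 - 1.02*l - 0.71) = -6.7304*l^5 - 6.9677*l^4 + 1.6851*l^3 - 0.6616*l^2 + 0.7727*l - 1.1573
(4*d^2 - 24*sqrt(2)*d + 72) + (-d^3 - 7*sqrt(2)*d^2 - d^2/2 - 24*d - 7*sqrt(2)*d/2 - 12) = -d^3 - 7*sqrt(2)*d^2 + 7*d^2/2 - 55*sqrt(2)*d/2 - 24*d + 60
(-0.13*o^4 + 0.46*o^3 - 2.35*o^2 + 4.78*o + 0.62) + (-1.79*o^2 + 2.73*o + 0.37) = -0.13*o^4 + 0.46*o^3 - 4.14*o^2 + 7.51*o + 0.99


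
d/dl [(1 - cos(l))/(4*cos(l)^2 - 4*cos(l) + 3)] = (-4*cos(l)^2 + 8*cos(l) - 1)*sin(l)/(4*sin(l)^2 + 4*cos(l) - 7)^2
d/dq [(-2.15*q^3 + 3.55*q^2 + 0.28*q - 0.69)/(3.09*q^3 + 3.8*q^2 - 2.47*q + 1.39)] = (-19.1395*q^4 + 8.8906*q^3 - 12.4017*q^2 + 15.113*q - 1.3151)/(9.5481*q^6 + 23.484*q^5 - 0.8246*q^4 - 10.1818*q^3 + 16.6649*q^2 - 6.8666*q + 1.9321)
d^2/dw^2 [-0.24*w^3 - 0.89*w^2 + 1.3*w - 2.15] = -1.44*w - 1.78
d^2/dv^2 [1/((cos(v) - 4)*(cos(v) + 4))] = 2*(-2*sin(v)^4 + 33*sin(v)^2 - 15)/((cos(v) - 4)^3*(cos(v) + 4)^3)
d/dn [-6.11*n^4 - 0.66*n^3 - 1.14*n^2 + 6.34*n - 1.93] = -24.44*n^3 - 1.98*n^2 - 2.28*n + 6.34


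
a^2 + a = a*(a + 1)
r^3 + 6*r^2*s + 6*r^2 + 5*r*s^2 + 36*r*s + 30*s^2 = (r + 6)*(r + s)*(r + 5*s)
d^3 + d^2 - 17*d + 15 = (d - 3)*(d - 1)*(d + 5)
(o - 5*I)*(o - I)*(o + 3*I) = o^3 - 3*I*o^2 + 13*o - 15*I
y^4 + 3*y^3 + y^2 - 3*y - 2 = (y - 1)*(y + 1)^2*(y + 2)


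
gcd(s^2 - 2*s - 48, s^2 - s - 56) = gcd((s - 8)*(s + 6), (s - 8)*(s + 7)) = s - 8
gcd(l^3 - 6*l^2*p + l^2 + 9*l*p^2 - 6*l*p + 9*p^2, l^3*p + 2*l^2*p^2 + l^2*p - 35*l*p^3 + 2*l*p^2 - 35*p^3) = l + 1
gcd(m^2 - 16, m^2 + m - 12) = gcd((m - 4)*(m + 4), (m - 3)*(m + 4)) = m + 4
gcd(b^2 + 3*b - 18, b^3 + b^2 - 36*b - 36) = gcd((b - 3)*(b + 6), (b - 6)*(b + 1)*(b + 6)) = b + 6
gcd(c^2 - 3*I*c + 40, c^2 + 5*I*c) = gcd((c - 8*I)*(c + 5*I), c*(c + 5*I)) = c + 5*I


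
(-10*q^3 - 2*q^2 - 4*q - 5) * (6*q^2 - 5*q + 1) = -60*q^5 + 38*q^4 - 24*q^3 - 12*q^2 + 21*q - 5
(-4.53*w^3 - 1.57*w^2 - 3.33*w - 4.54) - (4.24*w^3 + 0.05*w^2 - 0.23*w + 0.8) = -8.77*w^3 - 1.62*w^2 - 3.1*w - 5.34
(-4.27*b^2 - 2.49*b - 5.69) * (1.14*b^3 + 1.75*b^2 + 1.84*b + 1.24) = -4.8678*b^5 - 10.3111*b^4 - 18.7009*b^3 - 19.8339*b^2 - 13.5572*b - 7.0556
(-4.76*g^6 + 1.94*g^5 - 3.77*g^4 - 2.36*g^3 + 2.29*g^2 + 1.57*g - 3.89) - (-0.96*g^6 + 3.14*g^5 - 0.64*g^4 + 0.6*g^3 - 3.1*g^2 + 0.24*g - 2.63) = -3.8*g^6 - 1.2*g^5 - 3.13*g^4 - 2.96*g^3 + 5.39*g^2 + 1.33*g - 1.26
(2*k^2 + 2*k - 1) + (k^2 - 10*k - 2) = 3*k^2 - 8*k - 3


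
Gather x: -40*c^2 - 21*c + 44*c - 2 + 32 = -40*c^2 + 23*c + 30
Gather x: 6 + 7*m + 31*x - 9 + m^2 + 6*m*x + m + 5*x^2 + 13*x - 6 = m^2 + 8*m + 5*x^2 + x*(6*m + 44) - 9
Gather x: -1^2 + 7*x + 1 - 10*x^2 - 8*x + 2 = -10*x^2 - x + 2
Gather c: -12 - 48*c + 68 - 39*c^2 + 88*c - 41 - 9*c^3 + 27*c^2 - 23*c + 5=-9*c^3 - 12*c^2 + 17*c + 20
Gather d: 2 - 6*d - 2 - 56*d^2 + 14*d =-56*d^2 + 8*d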